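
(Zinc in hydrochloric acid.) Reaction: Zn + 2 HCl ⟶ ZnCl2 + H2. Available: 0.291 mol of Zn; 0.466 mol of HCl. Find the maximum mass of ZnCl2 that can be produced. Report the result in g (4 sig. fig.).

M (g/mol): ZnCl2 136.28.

31.75 g

n(Zn) = 0.2910 mol
n(HCl) = 0.4660 mol
n/ν for Zn = 0.2910/1 = 0.2910
n/ν for HCl = 0.4660/2 = 0.2330
Smallest n/ν is HCl → limiting reagent.
n(ZnCl2) = (1/2) × 0.4660 = 0.2330 mol
mass = 0.2330 × 136.28 = 31.75 g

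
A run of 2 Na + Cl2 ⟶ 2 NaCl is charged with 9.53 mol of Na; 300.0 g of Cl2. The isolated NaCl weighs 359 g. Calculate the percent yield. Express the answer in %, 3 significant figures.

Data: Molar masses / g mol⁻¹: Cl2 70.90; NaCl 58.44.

n(Na) = 9.530 mol
n(Cl2) = 300.0 / 70.90 = 4.231 mol
n/ν for Na = 9.530/2 = 4.765
n/ν for Cl2 = 4.231/1 = 4.231
Smallest n/ν is Cl2 → limiting reagent.
theoretical n(NaCl) = (2/1) × 4.231 = 8.462 mol → 494.5 g
% yield = 359 / 494.5 × 100 = 72.60 %

72.6 %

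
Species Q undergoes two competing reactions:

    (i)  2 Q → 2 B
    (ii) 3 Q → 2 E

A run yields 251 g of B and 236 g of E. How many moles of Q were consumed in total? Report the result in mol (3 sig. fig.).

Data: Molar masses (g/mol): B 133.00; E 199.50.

n(B) = 251 / 133.00 = 1.887 mol
n(E) = 236 / 199.50 = 1.183 mol
n(Q) via (i) = (2/2)×1.887 = 1.887 mol
n(Q) via (ii) = (3/2)×1.183 = 1.775 mol
total n(Q) = 1.887 + 1.775 = 3.662 mol

3.66 mol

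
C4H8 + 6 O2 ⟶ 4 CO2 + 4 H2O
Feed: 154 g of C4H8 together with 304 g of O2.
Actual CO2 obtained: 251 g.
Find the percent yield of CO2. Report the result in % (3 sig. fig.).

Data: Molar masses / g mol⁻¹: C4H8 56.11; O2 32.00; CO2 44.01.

90.1 %

n(C4H8) = 154.0 / 56.11 = 2.745 mol
n(O2) = 304.0 / 32.00 = 9.500 mol
n/ν for C4H8 = 2.745/1 = 2.745
n/ν for O2 = 9.500/6 = 1.583
Smallest n/ν is O2 → limiting reagent.
theoretical n(CO2) = (4/6) × 9.500 = 6.333 mol → 278.7 g
% yield = 251 / 278.7 × 100 = 90.06 %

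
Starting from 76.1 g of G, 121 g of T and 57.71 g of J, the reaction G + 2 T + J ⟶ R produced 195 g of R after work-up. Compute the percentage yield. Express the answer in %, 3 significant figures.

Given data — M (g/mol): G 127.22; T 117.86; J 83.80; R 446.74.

n(G) = 76.10 / 127.22 = 0.5982 mol
n(T) = 121.0 / 117.86 = 1.027 mol
n(J) = 57.71 / 83.80 = 0.6887 mol
n/ν for G = 0.5982/1 = 0.5982
n/ν for T = 1.027/2 = 0.5135
n/ν for J = 0.6887/1 = 0.6887
Smallest n/ν is T → limiting reagent.
theoretical n(R) = (1/2) × 1.027 = 0.5135 mol → 229.4 g
% yield = 195 / 229.4 × 100 = 85.00 %

85.0 %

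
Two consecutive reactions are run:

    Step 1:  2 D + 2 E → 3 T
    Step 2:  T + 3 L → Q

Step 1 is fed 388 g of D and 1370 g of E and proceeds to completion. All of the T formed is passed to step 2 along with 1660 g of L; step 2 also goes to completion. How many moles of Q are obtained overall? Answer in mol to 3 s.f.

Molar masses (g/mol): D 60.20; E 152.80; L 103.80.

Step 1:
n(D) = 388.0 / 60.20 = 6.445 mol
n(E) = 1370 / 152.80 = 8.966 mol
n/ν for D = 6.445/2 = 3.223
n/ν for E = 8.966/2 = 4.483
Smallest n/ν is D → limiting reagent.
n(T) produced = (3/2) × 6.445 = 9.668 mol
Step 2:
n(T) available = 9.668 mol
n(L) = 1660 / 103.80 = 15.99 mol
n/ν for T = 9.668/1 = 9.668
n/ν for L = 15.99/3 = 5.330
Smallest n/ν is L → limiting reagent.
n(Q) = (1/3) × 15.99 = 5.330 mol

5.33 mol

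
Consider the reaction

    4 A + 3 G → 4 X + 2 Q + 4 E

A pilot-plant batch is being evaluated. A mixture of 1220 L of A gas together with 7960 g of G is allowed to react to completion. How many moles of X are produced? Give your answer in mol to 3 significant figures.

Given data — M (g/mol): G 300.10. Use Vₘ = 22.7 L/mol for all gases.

35.4 mol

n(A) = 1220 / 22.7 = 53.74 mol
n(G) = 7960 / 300.10 = 26.52 mol
n/ν for A = 53.74/4 = 13.44
n/ν for G = 26.52/3 = 8.840
Smallest n/ν is G → limiting reagent.
n(X) = (4/3) × 26.52 = 35.36 mol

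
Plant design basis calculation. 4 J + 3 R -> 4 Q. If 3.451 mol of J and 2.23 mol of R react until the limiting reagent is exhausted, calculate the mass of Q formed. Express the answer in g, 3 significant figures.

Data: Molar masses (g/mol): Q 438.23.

n(J) = 3.451 mol
n(R) = 2.230 mol
n/ν → J: 0.8628, R: 0.7433; R is limiting.
n(Q) = (4/3) × 2.230 = 2.973 mol
mass = 2.973 × 438.23 = 1303 g

1300 g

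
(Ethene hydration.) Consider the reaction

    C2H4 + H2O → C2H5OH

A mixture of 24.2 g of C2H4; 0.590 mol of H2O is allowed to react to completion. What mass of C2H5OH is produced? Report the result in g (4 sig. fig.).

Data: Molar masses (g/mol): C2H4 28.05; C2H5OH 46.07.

n(C2H4) = 24.20 / 28.05 = 0.8627 mol
n(H2O) = 0.5900 mol
n/ν → C2H4: 0.8627, H2O: 0.5900; H2O is limiting.
n(C2H5OH) = (1/1) × 0.5900 = 0.5900 mol
mass = 0.5900 × 46.07 = 27.18 g

27.18 g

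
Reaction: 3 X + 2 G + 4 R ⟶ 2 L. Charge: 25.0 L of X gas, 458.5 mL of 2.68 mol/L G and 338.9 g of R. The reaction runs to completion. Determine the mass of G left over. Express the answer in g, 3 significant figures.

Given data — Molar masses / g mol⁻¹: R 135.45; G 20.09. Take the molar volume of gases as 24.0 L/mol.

n(X) = 25.00 / 24.0 = 1.042 mol
n(G) = 2.68 × 458.5/1000 = 1.229 mol
n(R) = 338.9 / 135.45 = 2.502 mol
n/ν → X: 0.3473, G: 0.6145, R: 0.6255; X is limiting.
G consumed = (2/3) × 1.042 = 0.6947 mol
G remaining = 1.229 − 0.6947 = 0.5343 mol
mass = 0.5343 × 20.09 = 10.73 g

10.7 g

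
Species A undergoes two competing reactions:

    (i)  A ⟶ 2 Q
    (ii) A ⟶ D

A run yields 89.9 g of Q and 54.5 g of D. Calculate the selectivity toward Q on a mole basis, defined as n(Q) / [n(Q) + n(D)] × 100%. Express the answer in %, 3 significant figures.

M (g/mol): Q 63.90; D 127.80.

n(Q) = 89.9 / 63.90 = 1.407 mol
n(D) = 54.5 / 127.80 = 0.4264 mol
selectivity = 1.407/(1.407+0.4264) × 100 = 76.74 %

76.7 %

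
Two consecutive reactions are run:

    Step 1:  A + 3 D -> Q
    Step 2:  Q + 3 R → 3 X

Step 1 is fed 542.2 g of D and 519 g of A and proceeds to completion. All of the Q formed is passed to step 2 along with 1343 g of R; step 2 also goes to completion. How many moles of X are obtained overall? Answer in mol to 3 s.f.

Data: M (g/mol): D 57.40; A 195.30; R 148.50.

Step 1:
n(D) = 542.2 / 57.40 = 9.446 mol
n(A) = 519.0 / 195.30 = 2.657 mol
n/ν → D: 3.149, A: 2.657; A is limiting.
n(Q) produced = (1/1) × 2.657 = 2.657 mol
Step 2:
n(Q) available = 2.657 mol
n(R) = 1343 / 148.50 = 9.044 mol
n/ν → Q: 2.657, R: 3.015; Q is limiting.
n(X) = (3/1) × 2.657 = 7.971 mol

7.97 mol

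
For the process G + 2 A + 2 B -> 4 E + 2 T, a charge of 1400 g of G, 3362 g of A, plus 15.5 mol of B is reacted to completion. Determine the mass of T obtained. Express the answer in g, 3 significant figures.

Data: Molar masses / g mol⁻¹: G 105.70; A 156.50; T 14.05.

218 g

n(G) = 1400 / 105.70 = 13.25 mol
n(A) = 3362 / 156.50 = 21.48 mol
n(B) = 15.50 mol
n/ν for G = 13.25/1 = 13.25
n/ν for A = 21.48/2 = 10.74
n/ν for B = 15.50/2 = 7.750
Smallest n/ν is B → limiting reagent.
n(T) = (2/2) × 15.50 = 15.50 mol
mass = 15.50 × 14.05 = 217.8 g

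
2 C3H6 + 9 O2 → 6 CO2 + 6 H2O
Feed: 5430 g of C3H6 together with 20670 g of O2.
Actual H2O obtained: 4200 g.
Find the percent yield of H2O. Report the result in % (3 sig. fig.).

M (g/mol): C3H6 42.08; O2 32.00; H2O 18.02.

60.2 %

n(C3H6) = 5430 / 42.08 = 129.0 mol
n(O2) = 20670 / 32.00 = 645.9 mol
n/ν for C3H6 = 129.0/2 = 64.50
n/ν for O2 = 645.9/9 = 71.77
Smallest n/ν is C3H6 → limiting reagent.
theoretical n(H2O) = (6/2) × 129.0 = 387.0 mol → 6974 g
% yield = 4200 / 6974 × 100 = 60.22 %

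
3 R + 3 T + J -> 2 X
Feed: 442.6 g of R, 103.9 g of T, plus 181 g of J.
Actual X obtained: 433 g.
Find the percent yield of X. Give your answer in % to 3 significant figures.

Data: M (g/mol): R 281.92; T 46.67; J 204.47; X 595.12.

n(R) = 442.6 / 281.92 = 1.570 mol
n(T) = 103.9 / 46.67 = 2.226 mol
n(J) = 181.0 / 204.47 = 0.8852 mol
n/ν → R: 0.5233, T: 0.7420, J: 0.8852; R is limiting.
theoretical n(X) = (2/3) × 1.570 = 1.047 mol → 623.1 g
% yield = 433 / 623.1 × 100 = 69.49 %

69.5 %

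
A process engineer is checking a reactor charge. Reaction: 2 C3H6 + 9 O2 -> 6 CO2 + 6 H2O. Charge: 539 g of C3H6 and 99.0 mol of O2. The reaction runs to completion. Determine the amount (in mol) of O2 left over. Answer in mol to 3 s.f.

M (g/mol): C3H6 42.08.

41.4 mol

n(C3H6) = 539.0 / 42.08 = 12.81 mol
n(O2) = 99.00 mol
n/ν for C3H6 = 12.81/2 = 6.405
n/ν for O2 = 99.00/9 = 11.00
Smallest n/ν is C3H6 → limiting reagent.
O2 consumed = (9/2) × 12.81 = 57.65 mol
O2 remaining = 99.00 − 57.65 = 41.35 mol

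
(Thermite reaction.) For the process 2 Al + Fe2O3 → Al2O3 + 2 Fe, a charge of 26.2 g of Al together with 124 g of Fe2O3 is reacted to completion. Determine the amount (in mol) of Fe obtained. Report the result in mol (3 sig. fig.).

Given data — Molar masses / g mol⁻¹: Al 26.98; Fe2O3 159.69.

0.971 mol

n(Al) = 26.20 / 26.98 = 0.9711 mol
n(Fe2O3) = 124.0 / 159.69 = 0.7765 mol
n/ν → Al: 0.4856, Fe2O3: 0.7765; Al is limiting.
n(Fe) = (2/2) × 0.9711 = 0.9711 mol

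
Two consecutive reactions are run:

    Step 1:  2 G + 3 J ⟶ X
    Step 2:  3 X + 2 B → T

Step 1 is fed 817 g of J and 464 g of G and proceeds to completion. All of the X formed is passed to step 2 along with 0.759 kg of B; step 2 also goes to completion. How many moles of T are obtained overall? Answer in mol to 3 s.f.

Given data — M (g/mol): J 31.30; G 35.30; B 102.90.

2.19 mol

Step 1:
n(J) = 817.0 / 31.30 = 26.10 mol
n(G) = 464.0 / 35.30 = 13.14 mol
n/ν for J = 26.10/3 = 8.700
n/ν for G = 13.14/2 = 6.570
Smallest n/ν is G → limiting reagent.
n(X) produced = (1/2) × 13.14 = 6.570 mol
Step 2:
n(X) available = 6.570 mol
n(B) = 0.7590×1000 / 102.90 = 7.376 mol
n/ν for X = 6.570/3 = 2.190
n/ν for B = 7.376/2 = 3.688
Smallest n/ν is X → limiting reagent.
n(T) = (1/3) × 6.570 = 2.190 mol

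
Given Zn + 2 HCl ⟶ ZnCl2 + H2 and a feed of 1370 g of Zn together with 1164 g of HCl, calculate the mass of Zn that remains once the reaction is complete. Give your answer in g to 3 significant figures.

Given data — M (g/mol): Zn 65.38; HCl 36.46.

n(Zn) = 1370 / 65.38 = 20.95 mol
n(HCl) = 1164 / 36.46 = 31.93 mol
n/ν for Zn = 20.95/1 = 20.95
n/ν for HCl = 31.93/2 = 15.97
Smallest n/ν is HCl → limiting reagent.
Zn consumed = (1/2) × 31.93 = 15.97 mol
Zn remaining = 20.95 − 15.97 = 4.980 mol
mass = 4.980 × 65.38 = 325.6 g

326 g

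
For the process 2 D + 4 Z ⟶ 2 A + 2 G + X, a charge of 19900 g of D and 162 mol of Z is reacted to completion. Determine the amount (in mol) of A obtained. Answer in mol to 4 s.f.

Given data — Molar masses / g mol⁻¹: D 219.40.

81.00 mol

n(D) = 19900 / 219.40 = 90.70 mol
n(Z) = 162.0 mol
n/ν for D = 90.70/2 = 45.35
n/ν for Z = 162.0/4 = 40.50
Smallest n/ν is Z → limiting reagent.
n(A) = (2/4) × 162.0 = 81.00 mol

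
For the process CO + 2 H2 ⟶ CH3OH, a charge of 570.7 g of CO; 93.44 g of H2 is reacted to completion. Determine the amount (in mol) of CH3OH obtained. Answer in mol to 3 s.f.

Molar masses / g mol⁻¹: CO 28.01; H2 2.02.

n(CO) = 570.7 / 28.01 = 20.37 mol
n(H2) = 93.44 / 2.02 = 46.26 mol
n/ν for CO = 20.37/1 = 20.37
n/ν for H2 = 46.26/2 = 23.13
Smallest n/ν is CO → limiting reagent.
n(CH3OH) = (1/1) × 20.37 = 20.37 mol

20.4 mol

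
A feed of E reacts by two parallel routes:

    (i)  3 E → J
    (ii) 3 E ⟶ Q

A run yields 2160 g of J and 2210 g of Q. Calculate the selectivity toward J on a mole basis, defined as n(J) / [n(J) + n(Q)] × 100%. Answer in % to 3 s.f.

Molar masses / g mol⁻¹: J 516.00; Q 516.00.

n(J) = 2160 / 516.00 = 4.186 mol
n(Q) = 2210 / 516.00 = 4.283 mol
selectivity = 4.186/(4.186+4.283) × 100 = 49.43 %

49.4 %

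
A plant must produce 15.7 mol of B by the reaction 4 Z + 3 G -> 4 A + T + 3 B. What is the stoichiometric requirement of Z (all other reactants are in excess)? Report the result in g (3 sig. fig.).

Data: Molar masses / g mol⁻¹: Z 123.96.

n(B) = 15.70 mol
n(Z) = (4/3) × 15.70 = 20.93 mol
mass = 20.93 × 123.96 = 2594 g

2590 g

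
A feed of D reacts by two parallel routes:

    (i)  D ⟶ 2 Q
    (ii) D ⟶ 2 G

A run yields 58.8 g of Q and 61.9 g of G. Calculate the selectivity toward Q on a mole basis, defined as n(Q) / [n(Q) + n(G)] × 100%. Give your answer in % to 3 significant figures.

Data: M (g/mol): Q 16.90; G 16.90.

48.7 %

n(Q) = 58.8 / 16.90 = 3.479 mol
n(G) = 61.9 / 16.90 = 3.663 mol
selectivity = 3.479/(3.479+3.663) × 100 = 48.71 %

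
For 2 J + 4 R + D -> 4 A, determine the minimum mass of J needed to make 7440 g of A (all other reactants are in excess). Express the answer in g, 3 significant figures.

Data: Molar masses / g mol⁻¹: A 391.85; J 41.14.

391 g

n(A) = 7440 / 391.85 = 18.99 mol
n(J) = (2/4) × 18.99 = 9.495 mol
mass = 9.495 × 41.14 = 390.6 g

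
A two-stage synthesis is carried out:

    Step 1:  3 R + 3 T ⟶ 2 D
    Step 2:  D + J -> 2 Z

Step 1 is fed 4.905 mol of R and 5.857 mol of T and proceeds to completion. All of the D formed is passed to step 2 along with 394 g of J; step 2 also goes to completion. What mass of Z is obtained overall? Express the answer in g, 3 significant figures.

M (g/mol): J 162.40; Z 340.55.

1650 g

Step 1:
n(R) = 4.905 mol
n(T) = 5.857 mol
n/ν → R: 1.635, T: 1.952; R is limiting.
n(D) produced = (2/3) × 4.905 = 3.270 mol
Step 2:
n(D) available = 3.270 mol
n(J) = 394.0 / 162.40 = 2.426 mol
n/ν → D: 3.270, J: 2.426; J is limiting.
n(Z) = (2/1) × 2.426 = 4.852 mol
mass = 4.852 × 340.55 = 1652 g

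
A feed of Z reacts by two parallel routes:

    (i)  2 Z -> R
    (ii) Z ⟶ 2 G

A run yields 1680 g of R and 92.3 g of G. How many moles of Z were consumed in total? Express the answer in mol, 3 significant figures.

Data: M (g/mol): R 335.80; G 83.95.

n(R) = 1680 / 335.80 = 5.003 mol
n(G) = 92.3 / 83.95 = 1.099 mol
n(Z) via (i) = (2/1)×5.003 = 10.01 mol
n(Z) via (ii) = (1/2)×1.099 = 0.5495 mol
total n(Z) = 10.01 + 0.5495 = 10.56 mol

10.6 mol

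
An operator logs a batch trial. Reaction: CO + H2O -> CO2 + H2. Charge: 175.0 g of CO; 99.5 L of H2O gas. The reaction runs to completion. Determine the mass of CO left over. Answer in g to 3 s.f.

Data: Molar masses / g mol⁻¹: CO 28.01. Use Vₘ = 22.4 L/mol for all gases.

n(CO) = 175.0 / 28.01 = 6.248 mol
n(H2O) = 99.50 / 22.4 = 4.442 mol
n/ν → CO: 6.248, H2O: 4.442; H2O is limiting.
CO consumed = (1/1) × 4.442 = 4.442 mol
CO remaining = 6.248 − 4.442 = 1.806 mol
mass = 1.806 × 28.01 = 50.59 g

50.6 g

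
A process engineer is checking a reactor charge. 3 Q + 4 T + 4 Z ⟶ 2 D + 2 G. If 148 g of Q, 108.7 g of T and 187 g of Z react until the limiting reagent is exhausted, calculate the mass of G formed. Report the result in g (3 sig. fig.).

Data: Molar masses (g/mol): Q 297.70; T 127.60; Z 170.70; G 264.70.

87.7 g

n(Q) = 148.0 / 297.70 = 0.4971 mol
n(T) = 108.7 / 127.60 = 0.8519 mol
n(Z) = 187.0 / 170.70 = 1.095 mol
n/ν → Q: 0.1657, T: 0.2130, Z: 0.2738; Q is limiting.
n(G) = (2/3) × 0.4971 = 0.3314 mol
mass = 0.3314 × 264.70 = 87.72 g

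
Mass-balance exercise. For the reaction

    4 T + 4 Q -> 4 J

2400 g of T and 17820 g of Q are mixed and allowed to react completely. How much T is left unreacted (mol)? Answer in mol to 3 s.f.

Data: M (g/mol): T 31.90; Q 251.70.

4.44 mol

n(T) = 2400 / 31.90 = 75.24 mol
n(Q) = 17820 / 251.70 = 70.80 mol
n/ν → T: 18.81, Q: 17.70; Q is limiting.
T consumed = (4/4) × 70.80 = 70.80 mol
T remaining = 75.24 − 70.80 = 4.440 mol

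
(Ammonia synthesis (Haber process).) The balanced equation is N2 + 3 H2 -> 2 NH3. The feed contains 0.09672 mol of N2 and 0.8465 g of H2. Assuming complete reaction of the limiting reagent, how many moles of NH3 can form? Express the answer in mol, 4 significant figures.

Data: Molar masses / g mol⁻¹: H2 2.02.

0.1934 mol

n(N2) = 0.09672 mol
n(H2) = 0.8465 / 2.02 = 0.4191 mol
n/ν → N2: 0.09672, H2: 0.1397; N2 is limiting.
n(NH3) = (2/1) × 0.09672 = 0.1934 mol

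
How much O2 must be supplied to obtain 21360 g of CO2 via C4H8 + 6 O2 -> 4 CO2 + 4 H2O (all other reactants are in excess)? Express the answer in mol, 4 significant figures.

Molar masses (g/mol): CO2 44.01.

n(CO2) = 21360 / 44.01 = 485.3 mol
n(O2) = (6/4) × 485.3 = 728.0 mol

728.0 mol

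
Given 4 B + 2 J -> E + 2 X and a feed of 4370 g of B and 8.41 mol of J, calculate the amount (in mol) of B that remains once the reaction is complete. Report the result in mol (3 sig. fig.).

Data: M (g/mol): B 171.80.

8.62 mol

n(B) = 4370 / 171.80 = 25.44 mol
n(J) = 8.410 mol
n/ν → B: 6.360, J: 4.205; J is limiting.
B consumed = (4/2) × 8.410 = 16.82 mol
B remaining = 25.44 − 16.82 = 8.620 mol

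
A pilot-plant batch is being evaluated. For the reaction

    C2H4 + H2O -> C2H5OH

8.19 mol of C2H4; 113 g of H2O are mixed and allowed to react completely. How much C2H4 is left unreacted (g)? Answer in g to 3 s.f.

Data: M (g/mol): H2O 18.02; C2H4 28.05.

53.8 g

n(C2H4) = 8.190 mol
n(H2O) = 113.0 / 18.02 = 6.271 mol
n/ν for C2H4 = 8.190/1 = 8.190
n/ν for H2O = 6.271/1 = 6.271
Smallest n/ν is H2O → limiting reagent.
C2H4 consumed = (1/1) × 6.271 = 6.271 mol
C2H4 remaining = 8.190 − 6.271 = 1.919 mol
mass = 1.919 × 28.05 = 53.83 g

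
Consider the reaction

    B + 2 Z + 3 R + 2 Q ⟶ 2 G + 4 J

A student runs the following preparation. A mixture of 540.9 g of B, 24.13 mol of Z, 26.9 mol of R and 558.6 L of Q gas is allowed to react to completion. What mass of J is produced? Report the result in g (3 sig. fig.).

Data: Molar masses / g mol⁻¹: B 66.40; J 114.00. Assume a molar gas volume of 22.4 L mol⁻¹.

3710 g

n(B) = 540.9 / 66.40 = 8.146 mol
n(Z) = 24.13 mol
n(R) = 26.90 mol
n(Q) = 558.6 / 22.4 = 24.94 mol
n/ν → B: 8.146, Z: 12.07, R: 8.967, Q: 12.47; B is limiting.
n(J) = (4/1) × 8.146 = 32.58 mol
mass = 32.58 × 114.00 = 3714 g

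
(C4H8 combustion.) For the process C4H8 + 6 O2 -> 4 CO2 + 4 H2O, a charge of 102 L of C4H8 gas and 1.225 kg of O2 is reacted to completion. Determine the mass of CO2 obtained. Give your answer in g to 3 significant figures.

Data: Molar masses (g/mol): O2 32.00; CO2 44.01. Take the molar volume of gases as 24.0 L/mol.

n(C4H8) = 102.0 / 24.0 = 4.250 mol
n(O2) = 1.225×1000 / 32.00 = 38.28 mol
n/ν for C4H8 = 4.250/1 = 4.250
n/ν for O2 = 38.28/6 = 6.380
Smallest n/ν is C4H8 → limiting reagent.
n(CO2) = (4/1) × 4.250 = 17.00 mol
mass = 17.00 × 44.01 = 748.2 g

748 g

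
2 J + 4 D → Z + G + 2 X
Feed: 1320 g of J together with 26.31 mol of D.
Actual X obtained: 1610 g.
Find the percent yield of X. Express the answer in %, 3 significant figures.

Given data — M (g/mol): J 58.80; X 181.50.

67.4 %

n(J) = 1320 / 58.80 = 22.45 mol
n(D) = 26.31 mol
n/ν for J = 22.45/2 = 11.23
n/ν for D = 26.31/4 = 6.578
Smallest n/ν is D → limiting reagent.
theoretical n(X) = (2/4) × 26.31 = 13.16 mol → 2389 g
% yield = 1610 / 2389 × 100 = 67.39 %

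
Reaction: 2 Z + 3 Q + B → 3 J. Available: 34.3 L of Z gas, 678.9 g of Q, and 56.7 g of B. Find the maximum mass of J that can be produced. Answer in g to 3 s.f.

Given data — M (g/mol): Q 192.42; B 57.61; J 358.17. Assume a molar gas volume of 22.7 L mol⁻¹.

812 g

n(Z) = 34.30 / 22.7 = 1.511 mol
n(Q) = 678.9 / 192.42 = 3.528 mol
n(B) = 56.70 / 57.61 = 0.9842 mol
n/ν for Z = 1.511/2 = 0.7555
n/ν for Q = 3.528/3 = 1.176
n/ν for B = 0.9842/1 = 0.9842
Smallest n/ν is Z → limiting reagent.
n(J) = (3/2) × 1.511 = 2.267 mol
mass = 2.267 × 358.17 = 812.0 g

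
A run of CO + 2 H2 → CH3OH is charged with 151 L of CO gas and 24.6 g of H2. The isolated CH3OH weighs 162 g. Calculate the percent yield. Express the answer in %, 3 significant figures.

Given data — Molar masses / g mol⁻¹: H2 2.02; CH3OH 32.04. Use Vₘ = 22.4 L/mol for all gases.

83.0 %

n(CO) = 151.0 / 22.4 = 6.741 mol
n(H2) = 24.60 / 2.02 = 12.18 mol
n/ν → CO: 6.741, H2: 6.090; H2 is limiting.
theoretical n(CH3OH) = (1/2) × 12.18 = 6.090 mol → 195.1 g
% yield = 162 / 195.1 × 100 = 83.03 %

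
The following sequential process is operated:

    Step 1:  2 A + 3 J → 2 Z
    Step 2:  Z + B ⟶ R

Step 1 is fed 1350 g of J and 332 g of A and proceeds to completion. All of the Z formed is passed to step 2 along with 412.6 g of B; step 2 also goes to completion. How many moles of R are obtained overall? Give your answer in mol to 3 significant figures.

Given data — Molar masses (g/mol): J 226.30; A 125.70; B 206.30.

2.00 mol

Step 1:
n(J) = 1350 / 226.30 = 5.966 mol
n(A) = 332.0 / 125.70 = 2.641 mol
n/ν → J: 1.989, A: 1.321; A is limiting.
n(Z) produced = (2/2) × 2.641 = 2.641 mol
Step 2:
n(Z) available = 2.641 mol
n(B) = 412.6 / 206.30 = 2.000 mol
n/ν → Z: 2.641, B: 2.000; B is limiting.
n(R) = (1/1) × 2.000 = 2.000 mol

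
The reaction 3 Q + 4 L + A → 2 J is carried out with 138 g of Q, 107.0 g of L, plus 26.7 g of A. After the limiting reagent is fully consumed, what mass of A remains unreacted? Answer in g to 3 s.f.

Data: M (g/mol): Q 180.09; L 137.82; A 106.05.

n(Q) = 138.0 / 180.09 = 0.7663 mol
n(L) = 107.0 / 137.82 = 0.7764 mol
n(A) = 26.70 / 106.05 = 0.2518 mol
n/ν → Q: 0.2554, L: 0.1941, A: 0.2518; L is limiting.
A consumed = (1/4) × 0.7764 = 0.1941 mol
A remaining = 0.2518 − 0.1941 = 0.05770 mol
mass = 0.05770 × 106.05 = 6.119 g

6.12 g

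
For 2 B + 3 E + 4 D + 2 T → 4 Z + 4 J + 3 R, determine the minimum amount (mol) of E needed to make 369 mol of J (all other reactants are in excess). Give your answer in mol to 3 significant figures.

277 mol

n(J) = 369.0 mol
n(E) = (3/4) × 369.0 = 276.8 mol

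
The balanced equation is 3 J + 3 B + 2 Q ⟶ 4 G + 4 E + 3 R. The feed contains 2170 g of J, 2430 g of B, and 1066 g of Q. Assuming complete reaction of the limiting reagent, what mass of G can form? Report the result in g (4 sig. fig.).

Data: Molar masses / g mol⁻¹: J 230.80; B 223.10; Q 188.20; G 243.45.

n(J) = 2170 / 230.80 = 9.402 mol
n(B) = 2430 / 223.10 = 10.89 mol
n(Q) = 1066 / 188.20 = 5.664 mol
n/ν for J = 9.402/3 = 3.134
n/ν for B = 10.89/3 = 3.630
n/ν for Q = 5.664/2 = 2.832
Smallest n/ν is Q → limiting reagent.
n(G) = (4/2) × 5.664 = 11.33 mol
mass = 11.33 × 243.45 = 2758 g

2758 g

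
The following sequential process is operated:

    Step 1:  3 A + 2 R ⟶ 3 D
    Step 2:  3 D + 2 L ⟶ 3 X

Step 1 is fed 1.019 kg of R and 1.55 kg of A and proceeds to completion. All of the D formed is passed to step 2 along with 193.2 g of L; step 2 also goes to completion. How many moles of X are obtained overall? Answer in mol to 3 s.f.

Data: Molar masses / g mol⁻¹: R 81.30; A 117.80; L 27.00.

10.7 mol

Step 1:
n(R) = 1.019×1000 / 81.30 = 12.53 mol
n(A) = 1.550×1000 / 117.80 = 13.16 mol
n/ν for R = 12.53/2 = 6.265
n/ν for A = 13.16/3 = 4.387
Smallest n/ν is A → limiting reagent.
n(D) produced = (3/3) × 13.16 = 13.16 mol
Step 2:
n(D) available = 13.16 mol
n(L) = 193.2 / 27.00 = 7.156 mol
n/ν for D = 13.16/3 = 4.387
n/ν for L = 7.156/2 = 3.578
Smallest n/ν is L → limiting reagent.
n(X) = (3/2) × 7.156 = 10.73 mol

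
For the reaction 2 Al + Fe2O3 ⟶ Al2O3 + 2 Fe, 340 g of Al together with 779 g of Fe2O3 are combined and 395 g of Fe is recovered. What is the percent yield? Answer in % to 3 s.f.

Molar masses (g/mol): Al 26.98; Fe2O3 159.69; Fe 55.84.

72.5 %

n(Al) = 340.0 / 26.98 = 12.60 mol
n(Fe2O3) = 779.0 / 159.69 = 4.878 mol
n/ν → Al: 6.300, Fe2O3: 4.878; Fe2O3 is limiting.
theoretical n(Fe) = (2/1) × 4.878 = 9.756 mol → 544.8 g
% yield = 395 / 544.8 × 100 = 72.50 %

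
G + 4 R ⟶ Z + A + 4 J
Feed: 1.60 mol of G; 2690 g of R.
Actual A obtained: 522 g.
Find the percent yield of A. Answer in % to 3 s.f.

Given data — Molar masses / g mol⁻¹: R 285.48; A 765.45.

n(G) = 1.600 mol
n(R) = 2690 / 285.48 = 9.423 mol
n/ν for G = 1.600/1 = 1.600
n/ν for R = 9.423/4 = 2.356
Smallest n/ν is G → limiting reagent.
theoretical n(A) = (1/1) × 1.600 = 1.600 mol → 1225 g
% yield = 522 / 1225 × 100 = 42.61 %

42.6 %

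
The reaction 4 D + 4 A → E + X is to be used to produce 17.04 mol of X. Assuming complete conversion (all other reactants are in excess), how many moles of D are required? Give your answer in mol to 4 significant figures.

n(X) = 17.04 mol
n(D) = (4/1) × 17.04 = 68.16 mol

68.16 mol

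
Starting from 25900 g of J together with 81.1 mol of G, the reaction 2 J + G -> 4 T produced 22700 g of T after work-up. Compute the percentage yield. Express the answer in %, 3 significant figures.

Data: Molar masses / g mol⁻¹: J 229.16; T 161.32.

n(J) = 25900 / 229.16 = 113.0 mol
n(G) = 81.10 mol
n/ν → J: 56.50, G: 81.10; J is limiting.
theoretical n(T) = (4/2) × 113.0 = 226.0 mol → 36460 g
% yield = 22700 / 36460 × 100 = 62.26 %

62.3 %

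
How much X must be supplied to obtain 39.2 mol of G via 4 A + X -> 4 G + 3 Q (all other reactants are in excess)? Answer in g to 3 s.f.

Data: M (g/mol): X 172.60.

n(G) = 39.20 mol
n(X) = (1/4) × 39.20 = 9.800 mol
mass = 9.800 × 172.60 = 1691 g

1690 g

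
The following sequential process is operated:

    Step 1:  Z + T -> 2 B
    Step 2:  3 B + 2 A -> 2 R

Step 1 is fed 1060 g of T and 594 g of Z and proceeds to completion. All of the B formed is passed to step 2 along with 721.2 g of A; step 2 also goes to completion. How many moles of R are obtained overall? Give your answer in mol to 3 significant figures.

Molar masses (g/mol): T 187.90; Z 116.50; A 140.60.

5.13 mol

Step 1:
n(T) = 1060 / 187.90 = 5.641 mol
n(Z) = 594.0 / 116.50 = 5.099 mol
n/ν → T: 5.641, Z: 5.099; Z is limiting.
n(B) produced = (2/1) × 5.099 = 10.20 mol
Step 2:
n(B) available = 10.20 mol
n(A) = 721.2 / 140.60 = 5.129 mol
n/ν → B: 3.400, A: 2.565; A is limiting.
n(R) = (2/2) × 5.129 = 5.129 mol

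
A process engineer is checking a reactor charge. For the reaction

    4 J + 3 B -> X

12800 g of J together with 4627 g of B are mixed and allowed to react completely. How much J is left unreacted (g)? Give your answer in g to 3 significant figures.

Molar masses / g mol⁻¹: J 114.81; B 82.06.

n(J) = 12800 / 114.81 = 111.5 mol
n(B) = 4627 / 82.06 = 56.39 mol
n/ν → J: 27.88, B: 18.80; B is limiting.
J consumed = (4/3) × 56.39 = 75.19 mol
J remaining = 111.5 − 75.19 = 36.31 mol
mass = 36.31 × 114.81 = 4169 g

4170 g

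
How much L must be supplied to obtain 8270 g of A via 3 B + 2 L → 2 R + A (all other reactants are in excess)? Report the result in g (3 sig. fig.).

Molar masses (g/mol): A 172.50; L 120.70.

n(A) = 8270 / 172.50 = 47.94 mol
n(L) = (2/1) × 47.94 = 95.88 mol
mass = 95.88 × 120.70 = 11570 g

11600 g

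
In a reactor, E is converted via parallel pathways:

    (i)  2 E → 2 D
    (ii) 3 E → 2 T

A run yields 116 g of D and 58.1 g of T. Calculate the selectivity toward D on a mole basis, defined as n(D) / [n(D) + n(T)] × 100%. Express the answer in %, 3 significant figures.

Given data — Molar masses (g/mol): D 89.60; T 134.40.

75.0 %

n(D) = 116 / 89.60 = 1.295 mol
n(T) = 58.1 / 134.40 = 0.4323 mol
selectivity = 1.295/(1.295+0.4323) × 100 = 74.97 %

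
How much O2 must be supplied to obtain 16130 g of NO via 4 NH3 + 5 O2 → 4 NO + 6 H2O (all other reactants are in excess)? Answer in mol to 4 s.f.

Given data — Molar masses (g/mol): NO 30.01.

n(NO) = 16130 / 30.01 = 537.5 mol
n(O2) = (5/4) × 537.5 = 671.9 mol

671.9 mol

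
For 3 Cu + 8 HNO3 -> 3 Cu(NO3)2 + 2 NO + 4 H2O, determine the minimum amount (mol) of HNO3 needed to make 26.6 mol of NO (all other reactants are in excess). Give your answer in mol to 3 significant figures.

106 mol

n(NO) = 26.60 mol
n(HNO3) = (8/2) × 26.60 = 106.4 mol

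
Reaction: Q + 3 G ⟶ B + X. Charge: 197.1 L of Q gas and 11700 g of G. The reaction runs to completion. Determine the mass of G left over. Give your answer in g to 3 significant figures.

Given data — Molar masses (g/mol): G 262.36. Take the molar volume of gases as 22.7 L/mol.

4870 g

n(Q) = 197.1 / 22.7 = 8.683 mol
n(G) = 11700 / 262.36 = 44.60 mol
n/ν → Q: 8.683, G: 14.87; Q is limiting.
G consumed = (3/1) × 8.683 = 26.05 mol
G remaining = 44.60 − 26.05 = 18.55 mol
mass = 18.55 × 262.36 = 4867 g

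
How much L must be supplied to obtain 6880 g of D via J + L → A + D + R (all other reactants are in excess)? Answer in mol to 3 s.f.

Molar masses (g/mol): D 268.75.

25.6 mol

n(D) = 6880 / 268.75 = 25.60 mol
n(L) = (1/1) × 25.60 = 25.60 mol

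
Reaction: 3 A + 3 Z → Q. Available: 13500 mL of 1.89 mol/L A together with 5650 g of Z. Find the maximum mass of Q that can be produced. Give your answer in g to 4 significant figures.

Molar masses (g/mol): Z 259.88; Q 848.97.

n(A) = 1.89 × 13500/1000 = 25.52 mol
n(Z) = 5650 / 259.88 = 21.74 mol
n/ν → A: 8.507, Z: 7.247; Z is limiting.
n(Q) = (1/3) × 21.74 = 7.247 mol
mass = 7.247 × 848.97 = 6152 g

6152 g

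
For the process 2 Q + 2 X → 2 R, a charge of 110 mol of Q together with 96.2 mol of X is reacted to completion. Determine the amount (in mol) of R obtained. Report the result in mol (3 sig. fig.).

n(Q) = 110.0 mol
n(X) = 96.20 mol
n/ν for Q = 110.0/2 = 55.00
n/ν for X = 96.20/2 = 48.10
Smallest n/ν is X → limiting reagent.
n(R) = (2/2) × 96.20 = 96.20 mol

96.2 mol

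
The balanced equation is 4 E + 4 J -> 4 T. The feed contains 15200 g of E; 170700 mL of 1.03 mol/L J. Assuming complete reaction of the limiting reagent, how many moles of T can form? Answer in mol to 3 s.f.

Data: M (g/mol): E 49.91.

n(E) = 15200 / 49.91 = 304.5 mol
n(J) = 1.03 × 170700/1000 = 175.8 mol
n/ν for E = 304.5/4 = 76.13
n/ν for J = 175.8/4 = 43.95
Smallest n/ν is J → limiting reagent.
n(T) = (4/4) × 175.8 = 175.8 mol

176 mol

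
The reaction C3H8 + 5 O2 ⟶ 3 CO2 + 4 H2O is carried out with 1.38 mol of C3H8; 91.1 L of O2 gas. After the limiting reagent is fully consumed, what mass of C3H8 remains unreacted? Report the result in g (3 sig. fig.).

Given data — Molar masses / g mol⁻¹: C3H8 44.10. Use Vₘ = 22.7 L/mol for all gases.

25.5 g

n(C3H8) = 1.380 mol
n(O2) = 91.10 / 22.7 = 4.013 mol
n/ν → C3H8: 1.380, O2: 0.8026; O2 is limiting.
C3H8 consumed = (1/5) × 4.013 = 0.8026 mol
C3H8 remaining = 1.380 − 0.8026 = 0.5774 mol
mass = 0.5774 × 44.10 = 25.46 g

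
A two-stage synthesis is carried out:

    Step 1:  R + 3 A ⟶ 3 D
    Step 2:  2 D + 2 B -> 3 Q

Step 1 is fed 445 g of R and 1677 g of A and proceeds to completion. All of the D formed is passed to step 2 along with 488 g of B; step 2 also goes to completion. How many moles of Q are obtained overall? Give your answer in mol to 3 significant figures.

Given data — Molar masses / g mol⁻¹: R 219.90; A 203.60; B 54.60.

Step 1:
n(R) = 445.0 / 219.90 = 2.024 mol
n(A) = 1677 / 203.60 = 8.237 mol
n/ν for R = 2.024/1 = 2.024
n/ν for A = 8.237/3 = 2.746
Smallest n/ν is R → limiting reagent.
n(D) produced = (3/1) × 2.024 = 6.072 mol
Step 2:
n(D) available = 6.072 mol
n(B) = 488.0 / 54.60 = 8.938 mol
n/ν for D = 6.072/2 = 3.036
n/ν for B = 8.938/2 = 4.469
Smallest n/ν is D → limiting reagent.
n(Q) = (3/2) × 6.072 = 9.108 mol

9.11 mol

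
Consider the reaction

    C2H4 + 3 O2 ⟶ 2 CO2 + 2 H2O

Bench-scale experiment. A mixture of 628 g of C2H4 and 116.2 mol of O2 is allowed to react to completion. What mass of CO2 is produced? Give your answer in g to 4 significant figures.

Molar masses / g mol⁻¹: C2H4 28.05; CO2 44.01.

n(C2H4) = 628.0 / 28.05 = 22.39 mol
n(O2) = 116.2 mol
n/ν for C2H4 = 22.39/1 = 22.39
n/ν for O2 = 116.2/3 = 38.73
Smallest n/ν is C2H4 → limiting reagent.
n(CO2) = (2/1) × 22.39 = 44.78 mol
mass = 44.78 × 44.01 = 1971 g

1971 g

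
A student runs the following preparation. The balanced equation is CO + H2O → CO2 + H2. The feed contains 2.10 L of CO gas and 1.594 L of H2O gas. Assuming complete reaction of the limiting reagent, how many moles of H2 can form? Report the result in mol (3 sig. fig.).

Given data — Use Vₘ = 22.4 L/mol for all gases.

n(CO) = 2.100 / 22.4 = 0.09375 mol
n(H2O) = 1.594 / 22.4 = 0.07116 mol
n/ν → CO: 0.09375, H2O: 0.07116; H2O is limiting.
n(H2) = (1/1) × 0.07116 = 0.07116 mol

0.0712 mol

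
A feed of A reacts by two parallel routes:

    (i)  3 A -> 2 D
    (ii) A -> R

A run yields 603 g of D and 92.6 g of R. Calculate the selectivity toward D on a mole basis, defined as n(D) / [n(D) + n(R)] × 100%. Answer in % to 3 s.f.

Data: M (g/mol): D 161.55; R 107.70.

81.3 %

n(D) = 603 / 161.55 = 3.733 mol
n(R) = 92.6 / 107.70 = 0.8598 mol
selectivity = 3.733/(3.733+0.8598) × 100 = 81.28 %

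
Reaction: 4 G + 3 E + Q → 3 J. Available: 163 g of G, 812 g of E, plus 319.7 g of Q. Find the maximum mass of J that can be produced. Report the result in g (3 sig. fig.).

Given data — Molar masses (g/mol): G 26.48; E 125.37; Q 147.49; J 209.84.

969 g

n(G) = 163.0 / 26.48 = 6.156 mol
n(E) = 812.0 / 125.37 = 6.477 mol
n(Q) = 319.7 / 147.49 = 2.168 mol
n/ν → G: 1.539, E: 2.159, Q: 2.168; G is limiting.
n(J) = (3/4) × 6.156 = 4.617 mol
mass = 4.617 × 209.84 = 968.8 g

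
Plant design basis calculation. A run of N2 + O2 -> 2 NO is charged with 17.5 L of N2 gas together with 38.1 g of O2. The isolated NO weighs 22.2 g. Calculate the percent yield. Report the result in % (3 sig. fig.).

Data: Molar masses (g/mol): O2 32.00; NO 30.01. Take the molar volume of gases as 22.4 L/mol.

n(N2) = 17.50 / 22.4 = 0.7813 mol
n(O2) = 38.10 / 32.00 = 1.191 mol
n/ν for N2 = 0.7813/1 = 0.7813
n/ν for O2 = 1.191/1 = 1.191
Smallest n/ν is N2 → limiting reagent.
theoretical n(NO) = (2/1) × 0.7813 = 1.563 mol → 46.91 g
% yield = 22.2 / 46.91 × 100 = 47.32 %

47.3 %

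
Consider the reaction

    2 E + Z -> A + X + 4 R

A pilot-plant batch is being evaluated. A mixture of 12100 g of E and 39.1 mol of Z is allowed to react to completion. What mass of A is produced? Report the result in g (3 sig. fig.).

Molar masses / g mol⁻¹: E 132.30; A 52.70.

n(E) = 12100 / 132.30 = 91.46 mol
n(Z) = 39.10 mol
n/ν for E = 91.46/2 = 45.73
n/ν for Z = 39.10/1 = 39.10
Smallest n/ν is Z → limiting reagent.
n(A) = (1/1) × 39.10 = 39.10 mol
mass = 39.10 × 52.70 = 2061 g

2060 g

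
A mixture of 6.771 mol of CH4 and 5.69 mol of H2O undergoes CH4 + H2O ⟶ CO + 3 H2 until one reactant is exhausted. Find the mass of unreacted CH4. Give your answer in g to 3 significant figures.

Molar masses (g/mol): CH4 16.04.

n(CH4) = 6.771 mol
n(H2O) = 5.690 mol
n/ν for CH4 = 6.771/1 = 6.771
n/ν for H2O = 5.690/1 = 5.690
Smallest n/ν is H2O → limiting reagent.
CH4 consumed = (1/1) × 5.690 = 5.690 mol
CH4 remaining = 6.771 − 5.690 = 1.081 mol
mass = 1.081 × 16.04 = 17.34 g

17.3 g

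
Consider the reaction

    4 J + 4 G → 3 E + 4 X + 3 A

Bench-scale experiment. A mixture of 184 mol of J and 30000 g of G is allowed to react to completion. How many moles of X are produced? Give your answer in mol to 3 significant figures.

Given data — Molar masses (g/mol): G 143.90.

n(J) = 184.0 mol
n(G) = 30000 / 143.90 = 208.5 mol
n/ν → J: 46.00, G: 52.13; J is limiting.
n(X) = (4/4) × 184.0 = 184.0 mol

184 mol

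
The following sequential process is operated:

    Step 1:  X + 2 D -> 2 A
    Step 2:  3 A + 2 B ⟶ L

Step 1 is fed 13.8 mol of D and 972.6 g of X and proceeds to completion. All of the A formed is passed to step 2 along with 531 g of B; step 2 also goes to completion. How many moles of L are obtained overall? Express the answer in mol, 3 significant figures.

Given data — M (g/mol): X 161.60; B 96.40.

2.75 mol

Step 1:
n(D) = 13.80 mol
n(X) = 972.6 / 161.60 = 6.019 mol
n/ν for D = 13.80/2 = 6.900
n/ν for X = 6.019/1 = 6.019
Smallest n/ν is X → limiting reagent.
n(A) produced = (2/1) × 6.019 = 12.04 mol
Step 2:
n(A) available = 12.04 mol
n(B) = 531.0 / 96.40 = 5.508 mol
n/ν for A = 12.04/3 = 4.013
n/ν for B = 5.508/2 = 2.754
Smallest n/ν is B → limiting reagent.
n(L) = (1/2) × 5.508 = 2.754 mol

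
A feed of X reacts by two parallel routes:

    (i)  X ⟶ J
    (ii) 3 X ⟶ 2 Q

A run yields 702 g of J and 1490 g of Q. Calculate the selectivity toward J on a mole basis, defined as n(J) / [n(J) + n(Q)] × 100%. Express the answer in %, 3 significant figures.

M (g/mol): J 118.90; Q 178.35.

41.4 %

n(J) = 702 / 118.90 = 5.904 mol
n(Q) = 1490 / 178.35 = 8.354 mol
selectivity = 5.904/(5.904+8.354) × 100 = 41.41 %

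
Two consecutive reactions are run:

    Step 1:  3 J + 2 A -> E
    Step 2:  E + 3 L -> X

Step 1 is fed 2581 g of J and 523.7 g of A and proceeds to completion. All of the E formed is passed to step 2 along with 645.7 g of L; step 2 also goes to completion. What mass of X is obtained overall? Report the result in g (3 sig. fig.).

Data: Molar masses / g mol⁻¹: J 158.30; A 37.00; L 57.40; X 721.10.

Step 1:
n(J) = 2581 / 158.30 = 16.30 mol
n(A) = 523.7 / 37.00 = 14.15 mol
n/ν for J = 16.30/3 = 5.433
n/ν for A = 14.15/2 = 7.075
Smallest n/ν is J → limiting reagent.
n(E) produced = (1/3) × 16.30 = 5.433 mol
Step 2:
n(E) available = 5.433 mol
n(L) = 645.7 / 57.40 = 11.25 mol
n/ν for E = 5.433/1 = 5.433
n/ν for L = 11.25/3 = 3.750
Smallest n/ν is L → limiting reagent.
n(X) = (1/3) × 11.25 = 3.750 mol
mass = 3.750 × 721.10 = 2704 g

2700 g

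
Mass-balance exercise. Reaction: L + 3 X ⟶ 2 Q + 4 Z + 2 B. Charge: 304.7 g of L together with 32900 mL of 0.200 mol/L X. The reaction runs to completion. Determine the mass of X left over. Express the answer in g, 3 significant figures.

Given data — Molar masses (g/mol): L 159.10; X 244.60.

n(L) = 304.7 / 159.10 = 1.915 mol
n(X) = 0.200 × 32900/1000 = 6.580 mol
n/ν for L = 1.915/1 = 1.915
n/ν for X = 6.580/3 = 2.193
Smallest n/ν is L → limiting reagent.
X consumed = (3/1) × 1.915 = 5.745 mol
X remaining = 6.580 − 5.745 = 0.8350 mol
mass = 0.8350 × 244.60 = 204.2 g

204 g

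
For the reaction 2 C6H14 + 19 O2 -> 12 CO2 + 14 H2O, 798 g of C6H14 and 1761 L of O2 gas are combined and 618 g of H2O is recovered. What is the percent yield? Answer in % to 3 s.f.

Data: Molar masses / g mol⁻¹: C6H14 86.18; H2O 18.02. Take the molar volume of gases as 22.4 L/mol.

59.2 %

n(C6H14) = 798.0 / 86.18 = 9.260 mol
n(O2) = 1761 / 22.4 = 78.62 mol
n/ν → C6H14: 4.630, O2: 4.138; O2 is limiting.
theoretical n(H2O) = (14/19) × 78.62 = 57.93 mol → 1044 g
% yield = 618 / 1044 × 100 = 59.20 %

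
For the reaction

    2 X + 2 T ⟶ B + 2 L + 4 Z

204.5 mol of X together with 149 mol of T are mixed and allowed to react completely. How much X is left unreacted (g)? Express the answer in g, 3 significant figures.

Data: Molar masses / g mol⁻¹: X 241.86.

13400 g

n(X) = 204.5 mol
n(T) = 149.0 mol
n/ν → X: 102.3, T: 74.50; T is limiting.
X consumed = (2/2) × 149.0 = 149.0 mol
X remaining = 204.5 − 149.0 = 55.50 mol
mass = 55.50 × 241.86 = 13420 g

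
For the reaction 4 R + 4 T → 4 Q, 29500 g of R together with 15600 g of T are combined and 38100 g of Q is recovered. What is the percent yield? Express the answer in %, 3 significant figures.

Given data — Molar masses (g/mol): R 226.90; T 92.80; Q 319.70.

91.7 %

n(R) = 29500 / 226.90 = 130.0 mol
n(T) = 15600 / 92.80 = 168.1 mol
n/ν for R = 130.0/4 = 32.50
n/ν for T = 168.1/4 = 42.03
Smallest n/ν is R → limiting reagent.
theoretical n(Q) = (4/4) × 130.0 = 130.0 mol → 41560 g
% yield = 38100 / 41560 × 100 = 91.67 %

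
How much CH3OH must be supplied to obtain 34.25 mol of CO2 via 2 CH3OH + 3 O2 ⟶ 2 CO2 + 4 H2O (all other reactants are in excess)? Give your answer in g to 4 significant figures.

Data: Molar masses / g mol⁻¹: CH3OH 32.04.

1097 g

n(CO2) = 34.25 mol
n(CH3OH) = (2/2) × 34.25 = 34.25 mol
mass = 34.25 × 32.04 = 1097 g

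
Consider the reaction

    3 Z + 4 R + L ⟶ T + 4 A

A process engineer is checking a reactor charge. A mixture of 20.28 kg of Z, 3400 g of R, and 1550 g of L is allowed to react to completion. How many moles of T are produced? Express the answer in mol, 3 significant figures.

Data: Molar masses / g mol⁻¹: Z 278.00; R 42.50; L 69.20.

n(Z) = 20.28×1000 / 278.00 = 72.95 mol
n(R) = 3400 / 42.50 = 80.00 mol
n(L) = 1550 / 69.20 = 22.40 mol
n/ν → Z: 24.32, R: 20.00, L: 22.40; R is limiting.
n(T) = (1/4) × 80.00 = 20.00 mol

20.0 mol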